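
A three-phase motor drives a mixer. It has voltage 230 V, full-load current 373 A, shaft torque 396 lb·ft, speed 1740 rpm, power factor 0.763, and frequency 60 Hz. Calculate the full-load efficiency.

τ = 396 lb·ft × 1.356 = 537 N·m
ω = 2π × 1740/60 = 182.2 rad/s; P_out = τω = 537 × 182.2 = 97841 W
P_in = √3·V_L·I_L·cosφ = 1.732 × 230 × 373 × 0.763 = 113373 W
η = P_out / P_in = 97841 / 113373 = 0.863 = 86.3%

86.3 %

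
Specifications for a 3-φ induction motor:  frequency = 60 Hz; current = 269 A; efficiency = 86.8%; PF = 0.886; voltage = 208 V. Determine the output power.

74.5 kW

P_in = √3·V·I·cosφ = 1.732 × 208 × 269 × 0.886 = 85861 W
P_out = η·P_in = 0.868 × 85861 = 74527 W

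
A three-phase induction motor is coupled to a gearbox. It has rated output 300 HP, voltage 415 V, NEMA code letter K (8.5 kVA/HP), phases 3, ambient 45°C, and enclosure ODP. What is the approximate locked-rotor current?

S_LR = 8.5 × 300 = 2550 kVA
I_LR = S_LR/(√3·V_L) = 2550000/(1.732×415) = 3550 A

3550 A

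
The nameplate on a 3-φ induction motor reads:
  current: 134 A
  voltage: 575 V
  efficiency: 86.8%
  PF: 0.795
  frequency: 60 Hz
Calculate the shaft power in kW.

92.1 kW

P_in = √3·V·I·cosφ = 1.732 × 575 × 134 × 0.795 = 106093 W
P_out = η·P_in = 0.868 × 106093 = 92089 W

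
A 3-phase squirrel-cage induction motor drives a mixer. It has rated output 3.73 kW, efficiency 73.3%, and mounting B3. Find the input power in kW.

5.09 kW

P_out = 3730 W
P_in = P_out/η = 3730/0.733 = 5089 W = 5.09 kW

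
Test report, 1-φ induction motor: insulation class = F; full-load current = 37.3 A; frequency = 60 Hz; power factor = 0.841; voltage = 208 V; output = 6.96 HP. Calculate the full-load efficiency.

79.6 %

P_out = 6.96 × 746 = 5192 W
P_in = V·I·cosφ = 208 × 37.3 × 0.841 = 6525 W
η = P_out / P_in = 5192 / 6525 = 0.796 = 79.6%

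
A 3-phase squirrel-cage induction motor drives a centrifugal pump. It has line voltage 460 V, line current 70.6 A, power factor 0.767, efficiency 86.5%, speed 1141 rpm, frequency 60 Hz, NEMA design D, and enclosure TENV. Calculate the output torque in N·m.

P_in = √3·V·I·cosφ = 1.732 × 460 × 70.6 × 0.767 = 43143 W
P_out = η·P_in = 0.865 × 43143 = 37319 W
n = 1141 rpm
ω = 2π×1141/60 = 119.5 rad/s
τ = P_out/ω = 37319/119.5 = 312 N·m

312 N·m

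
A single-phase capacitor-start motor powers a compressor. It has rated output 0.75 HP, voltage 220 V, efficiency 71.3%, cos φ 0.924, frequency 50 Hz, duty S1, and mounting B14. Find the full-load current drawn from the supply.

P_out = 0.75 × 746 = 560 W
P_in = P_out / η = 560 / 0.713 = 785 W
I = P_in / (V·cosφ) = 785 / (220 × 0.924) = 3.86 A

3.86 A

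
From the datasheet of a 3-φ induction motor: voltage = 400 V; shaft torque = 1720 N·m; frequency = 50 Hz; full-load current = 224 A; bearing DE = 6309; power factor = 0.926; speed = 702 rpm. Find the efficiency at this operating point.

88.0 %

ω = 2π × 702/60 = 73.51 rad/s; P_out = τω = 1720 × 73.51 = 126437 W
P_in = √3·V_L·I_L·cosφ = 1.732 × 400 × 224 × 0.926 = 143703 W
η = P_out / P_in = 126437 / 143703 = 0.880 = 88.0%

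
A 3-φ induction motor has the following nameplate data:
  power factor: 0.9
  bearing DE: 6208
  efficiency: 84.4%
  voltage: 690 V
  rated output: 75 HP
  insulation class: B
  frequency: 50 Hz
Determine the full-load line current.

P_out = 75 × 746 = 55950 W
P_in = P_out / η = 55950 / 0.844 = 66291 W
I_L = P_in / (√3·V_L·cosφ) = 66291 / (1.732 × 690 × 0.9) = 61.6 A

61.6 A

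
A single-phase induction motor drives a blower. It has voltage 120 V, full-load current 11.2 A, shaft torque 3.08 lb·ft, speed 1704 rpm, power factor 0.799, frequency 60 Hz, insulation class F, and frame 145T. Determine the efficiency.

69.4 %

τ = 3.08 lb·ft × 1.356 = 4.176 N·m
ω = 2π × 1704/60 = 178.4 rad/s; P_out = τω = 4.176 × 178.4 = 745 W
P_in = V·I·cosφ = 120 × 11.2 × 0.799 = 1074 W
η = P_out / P_in = 745 / 1074 = 0.694 = 69.4%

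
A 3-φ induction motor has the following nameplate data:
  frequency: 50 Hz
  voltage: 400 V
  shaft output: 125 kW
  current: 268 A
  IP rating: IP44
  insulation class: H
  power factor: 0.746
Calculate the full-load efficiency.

90.2 %

P_out = 125 kW = 125000 W
P_in = √3·V_L·I_L·cosφ = 1.732 × 400 × 268 × 0.746 = 138510 W
η = P_out / P_in = 125000 / 138510 = 0.902 = 90.2%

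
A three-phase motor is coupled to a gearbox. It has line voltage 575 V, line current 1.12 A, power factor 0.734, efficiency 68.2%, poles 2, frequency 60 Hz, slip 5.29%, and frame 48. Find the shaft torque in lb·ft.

1.15 lb·ft

P_in = √3·V·I·cosφ = 1.732 × 575 × 1.12 × 0.734 = 819 W
P_out = η·P_in = 0.682 × 819 = 559 W
n_s = 120×60/2 = 3600 rpm; n = 3600×(1−0.0529) = 3410 rpm
ω = 2π×3410/60 = 357.1 rad/s
τ = P_out/ω = 559/357.1 = 1.565 N·m
In lb·ft: 1.565/1.356 = 1.15 lb·ft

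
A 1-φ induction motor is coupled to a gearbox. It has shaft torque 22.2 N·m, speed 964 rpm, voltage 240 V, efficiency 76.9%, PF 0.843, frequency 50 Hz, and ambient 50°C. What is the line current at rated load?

14.4 A

ω = 2π×964/60 = 100.9 rad/s; P_out = τω = 22.2 × 100.9 = 2240 W
P_in = P_out / η = 2240 / 0.769 = 2913 W
I = P_in / (V·cosφ) = 2913 / (240 × 0.843) = 14.4 A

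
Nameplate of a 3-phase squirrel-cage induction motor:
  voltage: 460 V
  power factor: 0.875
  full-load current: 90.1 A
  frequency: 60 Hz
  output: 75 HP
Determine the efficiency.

P_out = 75 × 746 = 55950 W
P_in = √3·V_L·I_L·cosφ = 1.732 × 460 × 90.1 × 0.875 = 62811 W
η = P_out / P_in = 55950 / 62811 = 0.891 = 89.1%

89.1 %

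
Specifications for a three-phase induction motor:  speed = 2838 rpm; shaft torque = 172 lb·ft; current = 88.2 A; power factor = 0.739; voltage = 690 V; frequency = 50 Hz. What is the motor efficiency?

89.0 %

τ = 172 lb·ft × 1.356 = 233.2 N·m
ω = 2π × 2838/60 = 297.2 rad/s; P_out = τω = 233.2 × 297.2 = 69307 W
P_in = √3·V_L·I_L·cosφ = 1.732 × 690 × 88.2 × 0.739 = 77895 W
η = P_out / P_in = 69307 / 77895 = 0.890 = 89.0%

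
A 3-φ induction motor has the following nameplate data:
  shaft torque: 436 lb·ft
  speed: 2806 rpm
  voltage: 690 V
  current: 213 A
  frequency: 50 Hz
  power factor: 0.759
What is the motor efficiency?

τ = 436 lb·ft × 1.356 = 591.2 N·m
ω = 2π × 2806/60 = 293.8 rad/s; P_out = τω = 591.2 × 293.8 = 173695 W
P_in = √3·V_L·I_L·cosφ = 1.732 × 690 × 213 × 0.759 = 193205 W
η = P_out / P_in = 173695 / 193205 = 0.899 = 89.9%

89.9 %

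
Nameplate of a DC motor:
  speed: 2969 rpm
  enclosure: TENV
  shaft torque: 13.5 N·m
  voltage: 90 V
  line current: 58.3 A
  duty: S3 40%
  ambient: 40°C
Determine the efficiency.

ω = 2π × 2969/60 = 310.9 rad/s; P_out = τω = 13.5 × 310.9 = 4197 W
P_in = V·I = 90 × 58.3 = 5247 W
η = P_out / P_in = 4197 / 5247 = 0.800 = 80.0%

80.0 %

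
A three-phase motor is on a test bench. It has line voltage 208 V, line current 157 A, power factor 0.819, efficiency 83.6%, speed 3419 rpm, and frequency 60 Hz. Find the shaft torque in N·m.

108 N·m

P_in = √3·V·I·cosφ = 1.732 × 208 × 157 × 0.819 = 46323 W
P_out = η·P_in = 0.836 × 46323 = 38726 W
n = 3419 rpm
ω = 2π×3419/60 = 358 rad/s
τ = P_out/ω = 38726/358 = 108 N·m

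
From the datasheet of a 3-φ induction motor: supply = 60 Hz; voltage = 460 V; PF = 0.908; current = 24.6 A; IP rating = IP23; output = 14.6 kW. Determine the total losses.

3.2 kW

P_in = √3·V·I·cosφ = 1.732×460×24.6×0.908 = 17796 W
P_out = 14600 W
Losses = P_in − P_out = 17796 − 14600 = 3196 W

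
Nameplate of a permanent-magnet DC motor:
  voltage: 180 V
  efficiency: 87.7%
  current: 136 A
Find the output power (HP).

P_in = V·I = 180 × 136 = 24480 W
P_out = η·P_in = 0.877 × 24480 = 21469 W
= 21469/746 = 28.8 HP

28.8 HP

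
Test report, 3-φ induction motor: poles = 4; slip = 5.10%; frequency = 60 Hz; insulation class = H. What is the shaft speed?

1708 rpm

n_s = 120f/p = 120×60/4 = 1800 rpm
n = n_s(1 − s) = 1800 × (1 − 0.051) = 1708 rpm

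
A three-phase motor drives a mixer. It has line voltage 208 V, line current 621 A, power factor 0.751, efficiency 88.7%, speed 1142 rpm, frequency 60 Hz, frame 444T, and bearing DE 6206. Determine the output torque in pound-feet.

P_in = √3·V·I·cosφ = 1.732 × 208 × 621 × 0.751 = 168013 W
P_out = η·P_in = 0.887 × 168013 = 149028 W
n = 1142 rpm
ω = 2π×1142/60 = 119.6 rad/s
τ = P_out/ω = 149028/119.6 = 1246 N·m
In lb·ft: 1246/1.356 = 919 lb·ft

919 lb·ft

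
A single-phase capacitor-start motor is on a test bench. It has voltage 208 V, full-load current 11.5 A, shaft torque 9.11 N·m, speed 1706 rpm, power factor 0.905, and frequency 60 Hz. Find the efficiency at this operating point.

75.2 %

ω = 2π × 1706/60 = 178.7 rad/s; P_out = τω = 9.11 × 178.7 = 1628 W
P_in = V·I·cosφ = 208 × 11.5 × 0.905 = 2165 W
η = P_out / P_in = 1628 / 2165 = 0.752 = 75.2%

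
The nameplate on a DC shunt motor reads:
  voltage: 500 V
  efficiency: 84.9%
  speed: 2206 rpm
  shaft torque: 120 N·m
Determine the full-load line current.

ω = 2π×2206/60 = 231 rad/s; P_out = τω = 120 × 231 = 27720 W
P_in = P_out / η = 27720 / 0.849 = 32650 W
I = P_in / V = 32650 / 500 = 65.3 A

65.3 A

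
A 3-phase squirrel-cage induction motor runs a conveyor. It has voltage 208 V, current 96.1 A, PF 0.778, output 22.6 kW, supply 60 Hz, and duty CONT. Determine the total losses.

P_in = √3·V·I·cosφ = 1.732×208×96.1×0.778 = 26935 W
P_out = 22600 W
Losses = P_in − P_out = 26935 − 22600 = 4335 W

4340 W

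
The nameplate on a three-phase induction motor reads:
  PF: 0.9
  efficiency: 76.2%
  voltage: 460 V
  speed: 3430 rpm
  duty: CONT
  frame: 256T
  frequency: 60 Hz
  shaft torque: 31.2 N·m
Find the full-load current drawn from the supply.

20.5 A

ω = 2π×3430/60 = 359.2 rad/s; P_out = τω = 31.2 × 359.2 = 11207 W
P_in = P_out / η = 11207 / 0.762 = 14707 W
I_L = P_in / (√3·V_L·cosφ) = 14707 / (1.732 × 460 × 0.9) = 20.5 A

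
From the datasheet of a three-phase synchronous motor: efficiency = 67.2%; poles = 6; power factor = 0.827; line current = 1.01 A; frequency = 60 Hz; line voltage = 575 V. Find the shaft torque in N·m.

4.45 N·m

P_in = √3·V·I·cosφ = 1.732 × 575 × 1.01 × 0.827 = 832 W
P_out = η·P_in = 0.672 × 832 = 559 W
n = n_s = 120×60/6 = 1200 rpm (synchronous)
ω = 2π×1200/60 = 125.7 rad/s
τ = P_out/ω = 559/125.7 = 4.45 N·m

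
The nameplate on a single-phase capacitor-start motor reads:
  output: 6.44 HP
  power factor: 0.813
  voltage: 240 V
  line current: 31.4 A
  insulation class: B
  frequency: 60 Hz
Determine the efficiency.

78.4 %

P_out = 6.44 × 746 = 4804 W
P_in = V·I·cosφ = 240 × 31.4 × 0.813 = 6127 W
η = P_out / P_in = 4804 / 6127 = 0.784 = 78.4%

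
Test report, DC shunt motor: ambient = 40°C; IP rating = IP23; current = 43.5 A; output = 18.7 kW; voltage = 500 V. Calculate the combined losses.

3050 W

P_in = V·I = 500×43.5 = 21750 W
P_out = 18700 W
Losses = P_in − P_out = 21750 − 18700 = 3050 W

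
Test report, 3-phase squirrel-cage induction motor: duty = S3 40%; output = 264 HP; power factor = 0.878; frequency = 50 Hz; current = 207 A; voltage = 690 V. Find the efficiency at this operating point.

90.7 %

P_out = 264 × 746 = 196944 W
P_in = √3·V_L·I_L·cosφ = 1.732 × 690 × 207 × 0.878 = 217201 W
η = P_out / P_in = 196944 / 217201 = 0.907 = 90.7%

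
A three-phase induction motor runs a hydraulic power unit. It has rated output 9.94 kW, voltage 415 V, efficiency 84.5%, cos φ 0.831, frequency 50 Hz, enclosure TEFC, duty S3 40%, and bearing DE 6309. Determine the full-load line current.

P_out = 9.94 kW = 9940 W
P_in = P_out / η = 9940 / 0.845 = 11763 W
I_L = P_in / (√3·V_L·cosφ) = 11763 / (1.732 × 415 × 0.831) = 19.7 A

19.7 A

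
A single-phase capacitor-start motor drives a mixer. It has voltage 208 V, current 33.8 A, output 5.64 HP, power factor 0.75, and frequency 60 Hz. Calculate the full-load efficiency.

P_out = 5.64 × 746 = 4207 W
P_in = V·I·cosφ = 208 × 33.8 × 0.75 = 5273 W
η = P_out / P_in = 4207 / 5273 = 0.798 = 79.8%

79.8 %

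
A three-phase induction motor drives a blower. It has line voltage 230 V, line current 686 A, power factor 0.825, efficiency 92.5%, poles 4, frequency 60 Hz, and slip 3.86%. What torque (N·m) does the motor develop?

1150 N·m

P_in = √3·V·I·cosφ = 1.732 × 230 × 686 × 0.825 = 225452 W
P_out = η·P_in = 0.925 × 225452 = 208543 W
n_s = 120×60/4 = 1800 rpm; n = 1800×(1−0.0386) = 1731 rpm
ω = 2π×1731/60 = 181.3 rad/s
τ = P_out/ω = 208543/181.3 = 1150 N·m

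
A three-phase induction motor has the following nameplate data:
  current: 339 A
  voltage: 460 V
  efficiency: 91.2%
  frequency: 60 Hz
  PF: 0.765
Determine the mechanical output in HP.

P_in = √3·V·I·cosφ = 1.732 × 460 × 339 × 0.765 = 206617 W
P_out = η·P_in = 0.912 × 206617 = 188435 W
= 188435/746 = 253 HP

253 HP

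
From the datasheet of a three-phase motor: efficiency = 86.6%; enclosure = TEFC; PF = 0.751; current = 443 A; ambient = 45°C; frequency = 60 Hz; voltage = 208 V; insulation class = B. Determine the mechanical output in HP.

139 HP

P_in = √3·V·I·cosφ = 1.732 × 208 × 443 × 0.751 = 119855 W
P_out = η·P_in = 0.866 × 119855 = 103794 W
= 103794/746 = 139 HP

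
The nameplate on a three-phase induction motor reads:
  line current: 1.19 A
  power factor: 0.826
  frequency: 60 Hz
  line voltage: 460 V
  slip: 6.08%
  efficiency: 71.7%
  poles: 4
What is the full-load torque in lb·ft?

2.34 lb·ft

P_in = √3·V·I·cosφ = 1.732 × 460 × 1.19 × 0.826 = 783 W
P_out = η·P_in = 0.717 × 783 = 561 W
n_s = 120×60/4 = 1800 rpm; n = 1800×(1−0.0608) = 1691 rpm
ω = 2π×1691/60 = 177.1 rad/s
τ = P_out/ω = 561/177.1 = 3.168 N·m
In lb·ft: 3.168/1.356 = 2.34 lb·ft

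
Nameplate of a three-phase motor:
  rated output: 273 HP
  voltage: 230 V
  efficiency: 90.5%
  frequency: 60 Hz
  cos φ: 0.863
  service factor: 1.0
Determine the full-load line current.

P_out = 273 × 746 = 203658 W
P_in = P_out / η = 203658 / 0.905 = 225036 W
I_L = P_in / (√3·V_L·cosφ) = 225036 / (1.732 × 230 × 0.863) = 655 A

655 A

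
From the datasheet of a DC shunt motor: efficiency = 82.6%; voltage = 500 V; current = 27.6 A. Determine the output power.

P_in = V·I = 500 × 27.6 = 13800 W
P_out = η·P_in = 0.826 × 13800 = 11399 W

11.4 kW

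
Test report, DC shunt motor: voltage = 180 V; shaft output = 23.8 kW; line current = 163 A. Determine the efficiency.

P_out = 23.8 kW = 23800 W
P_in = V·I = 180 × 163 = 29340 W
η = P_out / P_in = 23800 / 29340 = 0.811 = 81.1%

81.1 %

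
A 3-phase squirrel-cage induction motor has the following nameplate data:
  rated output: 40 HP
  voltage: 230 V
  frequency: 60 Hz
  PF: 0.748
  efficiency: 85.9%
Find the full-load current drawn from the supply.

P_out = 40 × 746 = 29840 W
P_in = P_out / η = 29840 / 0.859 = 34738 W
I_L = P_in / (√3·V_L·cosφ) = 34738 / (1.732 × 230 × 0.748) = 117 A

117 A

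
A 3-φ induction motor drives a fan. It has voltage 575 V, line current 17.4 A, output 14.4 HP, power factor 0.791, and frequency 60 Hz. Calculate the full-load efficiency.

P_out = 14.4 × 746 = 10742 W
P_in = √3·V_L·I_L·cosφ = 1.732 × 575 × 17.4 × 0.791 = 13707 W
η = P_out / P_in = 10742 / 13707 = 0.784 = 78.4%

78.4 %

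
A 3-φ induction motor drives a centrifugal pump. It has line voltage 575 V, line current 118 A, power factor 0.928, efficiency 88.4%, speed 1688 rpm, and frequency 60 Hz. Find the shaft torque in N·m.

P_in = √3·V·I·cosφ = 1.732 × 575 × 118 × 0.928 = 109055 W
P_out = η·P_in = 0.884 × 109055 = 96405 W
n = 1688 rpm
ω = 2π×1688/60 = 176.8 rad/s
τ = P_out/ω = 96405/176.8 = 545 N·m

545 N·m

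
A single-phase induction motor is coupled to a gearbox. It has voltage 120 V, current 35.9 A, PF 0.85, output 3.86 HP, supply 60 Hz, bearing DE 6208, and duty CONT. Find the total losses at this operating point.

P_in = V·I·cosφ = 120×35.9×0.85 = 3662 W
P_out = 3.86×746 = 2880 W
Losses = P_in − P_out = 3662 − 2880 = 782 W

782 W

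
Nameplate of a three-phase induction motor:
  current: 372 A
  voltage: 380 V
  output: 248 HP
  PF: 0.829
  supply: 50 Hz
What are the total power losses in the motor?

P_in = √3·V·I·cosφ = 1.732×380×372×0.829 = 202969 W
P_out = 248×746 = 185008 W
Losses = P_in − P_out = 202969 − 185008 = 17961 W

18 kW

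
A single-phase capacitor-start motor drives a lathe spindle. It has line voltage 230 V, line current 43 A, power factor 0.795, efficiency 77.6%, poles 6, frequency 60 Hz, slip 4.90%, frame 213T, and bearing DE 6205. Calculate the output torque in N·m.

P_in = V·I·cosφ = 230 × 43 × 0.795 = 7863 W
P_out = η·P_in = 0.776 × 7863 = 6102 W
n_s = 120×60/6 = 1200 rpm; n = 1200×(1−0.049) = 1141 rpm
ω = 2π×1141/60 = 119.5 rad/s
τ = P_out/ω = 6102/119.5 = 51.1 N·m

51.1 N·m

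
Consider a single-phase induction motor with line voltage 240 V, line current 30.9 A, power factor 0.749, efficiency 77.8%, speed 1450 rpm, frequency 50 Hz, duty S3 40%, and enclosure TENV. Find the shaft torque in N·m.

28.5 N·m

P_in = V·I·cosφ = 240 × 30.9 × 0.749 = 5555 W
P_out = η·P_in = 0.778 × 5555 = 4322 W
n = 1450 rpm
ω = 2π×1450/60 = 151.8 rad/s
τ = P_out/ω = 4322/151.8 = 28.5 N·m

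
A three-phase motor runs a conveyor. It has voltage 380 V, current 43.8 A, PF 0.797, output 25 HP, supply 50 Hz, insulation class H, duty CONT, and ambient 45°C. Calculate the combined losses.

4.33 kW

P_in = √3·V·I·cosφ = 1.732×380×43.8×0.797 = 22975 W
P_out = 25×746 = 18650 W
Losses = P_in − P_out = 22975 − 18650 = 4325 W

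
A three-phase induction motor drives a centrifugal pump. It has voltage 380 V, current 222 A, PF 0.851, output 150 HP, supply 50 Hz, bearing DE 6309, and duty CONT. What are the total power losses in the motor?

12400 W

P_in = √3·V·I·cosφ = 1.732×380×222×0.851 = 124341 W
P_out = 150×746 = 111900 W
Losses = P_in − P_out = 124341 − 111900 = 12441 W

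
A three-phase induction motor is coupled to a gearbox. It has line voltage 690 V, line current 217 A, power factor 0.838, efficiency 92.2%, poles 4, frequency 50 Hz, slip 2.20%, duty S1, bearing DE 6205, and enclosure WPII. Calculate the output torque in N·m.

P_in = √3·V·I·cosφ = 1.732 × 690 × 217 × 0.838 = 217321 W
P_out = η·P_in = 0.922 × 217321 = 200370 W
n_s = 120×50/4 = 1500 rpm; n = 1500×(1−0.022) = 1467 rpm
ω = 2π×1467/60 = 153.6 rad/s
τ = P_out/ω = 200370/153.6 = 1300 N·m

1300 N·m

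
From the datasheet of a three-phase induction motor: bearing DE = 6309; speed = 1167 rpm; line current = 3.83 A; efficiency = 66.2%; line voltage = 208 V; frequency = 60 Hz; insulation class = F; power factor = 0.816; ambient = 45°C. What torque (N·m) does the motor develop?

6.1 N·m

P_in = √3·V·I·cosφ = 1.732 × 208 × 3.83 × 0.816 = 1126 W
P_out = η·P_in = 0.662 × 1126 = 745 W
n = 1167 rpm
ω = 2π×1167/60 = 122.2 rad/s
τ = P_out/ω = 745/122.2 = 6.1 N·m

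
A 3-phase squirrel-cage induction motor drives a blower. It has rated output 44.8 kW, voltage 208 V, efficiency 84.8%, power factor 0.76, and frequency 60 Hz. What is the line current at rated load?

P_out = 44.8 kW = 44800 W
P_in = P_out / η = 44800 / 0.848 = 52830 W
I_L = P_in / (√3·V_L·cosφ) = 52830 / (1.732 × 208 × 0.76) = 193 A

193 A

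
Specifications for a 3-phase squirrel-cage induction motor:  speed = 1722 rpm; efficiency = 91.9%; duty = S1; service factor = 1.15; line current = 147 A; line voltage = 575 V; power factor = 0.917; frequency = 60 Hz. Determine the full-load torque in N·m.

684 N·m

P_in = √3·V·I·cosφ = 1.732 × 575 × 147 × 0.917 = 134246 W
P_out = η·P_in = 0.919 × 134246 = 123372 W
n = 1722 rpm
ω = 2π×1722/60 = 180.3 rad/s
τ = P_out/ω = 123372/180.3 = 684 N·m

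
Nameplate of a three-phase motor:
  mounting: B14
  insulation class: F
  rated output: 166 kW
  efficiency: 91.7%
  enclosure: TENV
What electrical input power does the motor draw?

181 kW

P_out = 166000 W
P_in = P_out/η = 166000/0.917 = 181025 W = 181 kW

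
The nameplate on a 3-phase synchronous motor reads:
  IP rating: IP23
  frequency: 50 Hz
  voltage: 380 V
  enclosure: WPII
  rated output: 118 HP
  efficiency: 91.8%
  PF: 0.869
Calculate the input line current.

168 A

P_out = 118 × 746 = 88028 W
P_in = P_out / η = 88028 / 0.918 = 95891 W
I_L = P_in / (√3·V_L·cosφ) = 95891 / (1.732 × 380 × 0.869) = 168 A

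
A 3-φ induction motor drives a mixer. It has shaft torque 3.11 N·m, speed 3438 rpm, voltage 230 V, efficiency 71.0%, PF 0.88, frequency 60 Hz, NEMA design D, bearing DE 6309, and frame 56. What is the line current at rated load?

ω = 2π×3438/60 = 360 rad/s; P_out = τω = 3.11 × 360 = 1120 W
P_in = P_out / η = 1120 / 0.710 = 1577 W
I_L = P_in / (√3·V_L·cosφ) = 1577 / (1.732 × 230 × 0.88) = 4.5 A

4.5 A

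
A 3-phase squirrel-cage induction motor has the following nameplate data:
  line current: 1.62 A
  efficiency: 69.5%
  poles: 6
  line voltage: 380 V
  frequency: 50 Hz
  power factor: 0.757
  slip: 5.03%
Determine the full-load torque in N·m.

5.64 N·m

P_in = √3·V·I·cosφ = 1.732 × 380 × 1.62 × 0.757 = 807 W
P_out = η·P_in = 0.695 × 807 = 561 W
n_s = 120×50/6 = 1000 rpm; n = 1000×(1−0.0503) = 950 rpm
ω = 2π×950/60 = 99.48 rad/s
τ = P_out/ω = 561/99.48 = 5.64 N·m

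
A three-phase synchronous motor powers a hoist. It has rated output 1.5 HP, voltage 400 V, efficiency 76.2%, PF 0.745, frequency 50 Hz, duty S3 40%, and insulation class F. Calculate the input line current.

2.85 A

P_out = 1.5 × 746 = 1119 W
P_in = P_out / η = 1119 / 0.762 = 1469 W
I_L = P_in / (√3·V_L·cosφ) = 1469 / (1.732 × 400 × 0.745) = 2.85 A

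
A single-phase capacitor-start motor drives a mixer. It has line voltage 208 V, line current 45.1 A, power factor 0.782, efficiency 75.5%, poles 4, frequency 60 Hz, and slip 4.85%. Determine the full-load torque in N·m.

30.9 N·m

P_in = V·I·cosφ = 208 × 45.1 × 0.782 = 7336 W
P_out = η·P_in = 0.755 × 7336 = 5539 W
n_s = 120×60/4 = 1800 rpm; n = 1800×(1−0.0485) = 1713 rpm
ω = 2π×1713/60 = 179.4 rad/s
τ = P_out/ω = 5539/179.4 = 30.9 N·m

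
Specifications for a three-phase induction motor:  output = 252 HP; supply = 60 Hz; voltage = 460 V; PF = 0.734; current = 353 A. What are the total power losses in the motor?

P_in = √3·V·I·cosφ = 1.732×460×353×0.734 = 206432 W
P_out = 252×746 = 187992 W
Losses = P_in − P_out = 206432 − 187992 = 18440 W

18.4 kW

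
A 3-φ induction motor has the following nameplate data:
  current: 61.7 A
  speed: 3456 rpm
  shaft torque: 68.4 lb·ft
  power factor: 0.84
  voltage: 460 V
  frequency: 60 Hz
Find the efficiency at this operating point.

81.3 %

τ = 68.4 lb·ft × 1.356 = 92.75 N·m
ω = 2π × 3456/60 = 361.9 rad/s; P_out = τω = 92.75 × 361.9 = 33566 W
P_in = √3·V_L·I_L·cosφ = 1.732 × 460 × 61.7 × 0.84 = 41292 W
η = P_out / P_in = 33566 / 41292 = 0.813 = 81.3%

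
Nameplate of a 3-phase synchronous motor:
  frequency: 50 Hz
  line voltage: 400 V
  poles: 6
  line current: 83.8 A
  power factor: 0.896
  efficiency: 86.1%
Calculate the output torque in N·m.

428 N·m

P_in = √3·V·I·cosφ = 1.732 × 400 × 83.8 × 0.896 = 52019 W
P_out = η·P_in = 0.861 × 52019 = 44788 W
n = n_s = 120×50/6 = 1000 rpm (synchronous)
ω = 2π×1000/60 = 104.7 rad/s
τ = P_out/ω = 44788/104.7 = 428 N·m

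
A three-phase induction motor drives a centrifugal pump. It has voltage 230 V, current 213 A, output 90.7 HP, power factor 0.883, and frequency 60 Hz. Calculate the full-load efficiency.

90.3 %

P_out = 90.7 × 746 = 67662 W
P_in = √3·V_L·I_L·cosφ = 1.732 × 230 × 213 × 0.883 = 74923 W
η = P_out / P_in = 67662 / 74923 = 0.903 = 90.3%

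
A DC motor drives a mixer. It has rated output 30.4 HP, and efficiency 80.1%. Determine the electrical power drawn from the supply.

28.3 kW

P_out = 30.4 × 746 = 22678 W
P_in = P_out/η = 22678/0.801 = 28312 W = 28.3 kW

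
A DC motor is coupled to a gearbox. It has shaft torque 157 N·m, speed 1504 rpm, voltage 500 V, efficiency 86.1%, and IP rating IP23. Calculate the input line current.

ω = 2π×1504/60 = 157.5 rad/s; P_out = τω = 157 × 157.5 = 24728 W
P_in = P_out / η = 24728 / 0.861 = 28720 W
I = P_in / V = 28720 / 500 = 57.4 A

57.4 A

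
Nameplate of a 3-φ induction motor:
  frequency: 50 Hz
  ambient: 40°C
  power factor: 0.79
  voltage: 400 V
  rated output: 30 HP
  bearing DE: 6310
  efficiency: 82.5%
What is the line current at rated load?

49.6 A

P_out = 30 × 746 = 22380 W
P_in = P_out / η = 22380 / 0.825 = 27127 W
I_L = P_in / (√3·V_L·cosφ) = 27127 / (1.732 × 400 × 0.79) = 49.6 A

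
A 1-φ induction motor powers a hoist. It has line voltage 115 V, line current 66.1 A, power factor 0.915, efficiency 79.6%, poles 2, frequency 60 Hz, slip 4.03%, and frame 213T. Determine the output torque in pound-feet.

P_in = V·I·cosφ = 115 × 66.1 × 0.915 = 6955 W
P_out = η·P_in = 0.796 × 6955 = 5536 W
n_s = 120×60/2 = 3600 rpm; n = 3600×(1−0.0403) = 3455 rpm
ω = 2π×3455/60 = 361.8 rad/s
τ = P_out/ω = 5536/361.8 = 15.3 N·m
In lb·ft: 15.3/1.356 = 11.3 lb·ft

11.3 lb·ft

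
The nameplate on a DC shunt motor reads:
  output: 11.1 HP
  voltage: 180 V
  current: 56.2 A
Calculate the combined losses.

P_in = V·I = 180×56.2 = 10116 W
P_out = 11.1×746 = 8281 W
Losses = P_in − P_out = 10116 − 8281 = 1835 W

1840 W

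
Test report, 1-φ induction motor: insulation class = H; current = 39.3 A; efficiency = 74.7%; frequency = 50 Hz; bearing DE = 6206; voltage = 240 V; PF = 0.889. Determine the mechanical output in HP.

8.4 HP

P_in = V·I·cosφ = 240 × 39.3 × 0.889 = 8385 W
P_out = η·P_in = 0.747 × 8385 = 6264 W
= 6264/746 = 8.4 HP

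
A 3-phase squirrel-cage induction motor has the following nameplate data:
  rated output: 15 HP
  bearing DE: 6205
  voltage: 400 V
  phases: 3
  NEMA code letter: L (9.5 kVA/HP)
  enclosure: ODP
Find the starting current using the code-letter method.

S_LR = 9.5 × 15 = 142.5 kVA
I_LR = S_LR/(√3·V_L) = 142500/(1.732×400) = 206 A

206 A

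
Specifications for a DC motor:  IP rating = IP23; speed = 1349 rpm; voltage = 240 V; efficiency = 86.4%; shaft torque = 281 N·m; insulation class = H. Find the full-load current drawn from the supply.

191 A

ω = 2π×1349/60 = 141.3 rad/s; P_out = τω = 281 × 141.3 = 39705 W
P_in = P_out / η = 39705 / 0.864 = 45955 W
I = P_in / V = 45955 / 240 = 191 A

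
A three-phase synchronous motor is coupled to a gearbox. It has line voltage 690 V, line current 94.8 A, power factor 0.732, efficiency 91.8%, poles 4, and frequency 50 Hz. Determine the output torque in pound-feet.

P_in = √3·V·I·cosφ = 1.732 × 690 × 94.8 × 0.732 = 82931 W
P_out = η·P_in = 0.918 × 82931 = 76131 W
n = n_s = 120×50/4 = 1500 rpm (synchronous)
ω = 2π×1500/60 = 157.1 rad/s
τ = P_out/ω = 76131/157.1 = 484.6 N·m
In lb·ft: 484.6/1.356 = 357 lb·ft

357 lb·ft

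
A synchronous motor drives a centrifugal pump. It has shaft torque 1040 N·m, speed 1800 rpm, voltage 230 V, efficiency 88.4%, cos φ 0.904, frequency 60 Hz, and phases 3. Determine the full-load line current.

616 A

ω = 2π×1800/60 = 188.5 rad/s; P_out = τω = 1040 × 188.5 = 196040 W
P_in = P_out / η = 196040 / 0.884 = 221765 W
I_L = P_in / (√3·V_L·cosφ) = 221765 / (1.732 × 230 × 0.904) = 616 A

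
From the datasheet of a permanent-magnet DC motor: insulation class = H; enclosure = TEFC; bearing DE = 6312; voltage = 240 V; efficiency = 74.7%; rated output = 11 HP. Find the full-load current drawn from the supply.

P_out = 11 × 746 = 8206 W
P_in = P_out / η = 8206 / 0.747 = 10985 W
I = P_in / V = 10985 / 240 = 45.8 A

45.8 A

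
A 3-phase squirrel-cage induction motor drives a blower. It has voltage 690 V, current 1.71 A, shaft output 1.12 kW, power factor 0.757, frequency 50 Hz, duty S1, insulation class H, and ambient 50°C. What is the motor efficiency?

P_out = 1.12 kW = 1120 W
P_in = √3·V_L·I_L·cosφ = 1.732 × 690 × 1.71 × 0.757 = 1547 W
η = P_out / P_in = 1120 / 1547 = 0.724 = 72.4%

72.4 %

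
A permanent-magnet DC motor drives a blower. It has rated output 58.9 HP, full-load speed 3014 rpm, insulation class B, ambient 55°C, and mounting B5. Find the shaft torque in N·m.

P_out = 58.9 × 746 = 43939 W
ω = 2π × 3014/60 = 315.6 rad/s
τ = P_out/ω = 43939/315.6 = 139 N·m

139 N·m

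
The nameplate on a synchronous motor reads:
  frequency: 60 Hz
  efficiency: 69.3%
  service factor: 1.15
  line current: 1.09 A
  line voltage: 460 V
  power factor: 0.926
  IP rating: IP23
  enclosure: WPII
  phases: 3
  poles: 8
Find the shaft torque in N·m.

P_in = √3·V·I·cosφ = 1.732 × 460 × 1.09 × 0.926 = 804 W
P_out = η·P_in = 0.693 × 804 = 557 W
n = n_s = 120×60/8 = 900 rpm (synchronous)
ω = 2π×900/60 = 94.25 rad/s
τ = P_out/ω = 557/94.25 = 5.91 N·m

5.91 N·m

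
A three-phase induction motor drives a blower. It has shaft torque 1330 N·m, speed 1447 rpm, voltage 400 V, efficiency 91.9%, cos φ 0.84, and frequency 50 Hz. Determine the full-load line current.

377 A

ω = 2π×1447/60 = 151.5 rad/s; P_out = τω = 1330 × 151.5 = 201495 W
P_in = P_out / η = 201495 / 0.919 = 219255 W
I_L = P_in / (√3·V_L·cosφ) = 219255 / (1.732 × 400 × 0.84) = 377 A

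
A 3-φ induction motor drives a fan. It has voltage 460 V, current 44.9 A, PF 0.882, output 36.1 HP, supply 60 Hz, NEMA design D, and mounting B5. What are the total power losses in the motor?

P_in = √3·V·I·cosφ = 1.732×460×44.9×0.882 = 31552 W
P_out = 36.1×746 = 26931 W
Losses = P_in − P_out = 31552 − 26931 = 4621 W

4620 W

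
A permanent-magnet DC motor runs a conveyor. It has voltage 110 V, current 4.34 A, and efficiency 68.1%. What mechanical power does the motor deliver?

P_in = V·I = 110 × 4.34 = 477 W
P_out = η·P_in = 0.681 × 477 = 325 W

0.325 kW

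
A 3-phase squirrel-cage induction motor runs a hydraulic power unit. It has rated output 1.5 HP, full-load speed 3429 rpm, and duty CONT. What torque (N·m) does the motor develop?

3.12 N·m

P_out = 1.5 × 746 = 1119 W
ω = 2π × 3429/60 = 359.1 rad/s
τ = P_out/ω = 1119/359.1 = 3.12 N·m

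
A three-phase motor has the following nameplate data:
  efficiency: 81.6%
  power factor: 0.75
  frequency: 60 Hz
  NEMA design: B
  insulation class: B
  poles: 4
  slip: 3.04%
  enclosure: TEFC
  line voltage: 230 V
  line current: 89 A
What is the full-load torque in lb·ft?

87.6 lb·ft

P_in = √3·V·I·cosφ = 1.732 × 230 × 89 × 0.75 = 26591 W
P_out = η·P_in = 0.816 × 26591 = 21698 W
n_s = 120×60/4 = 1800 rpm; n = 1800×(1−0.0304) = 1745 rpm
ω = 2π×1745/60 = 182.7 rad/s
τ = P_out/ω = 21698/182.7 = 118.8 N·m
In lb·ft: 118.8/1.356 = 87.6 lb·ft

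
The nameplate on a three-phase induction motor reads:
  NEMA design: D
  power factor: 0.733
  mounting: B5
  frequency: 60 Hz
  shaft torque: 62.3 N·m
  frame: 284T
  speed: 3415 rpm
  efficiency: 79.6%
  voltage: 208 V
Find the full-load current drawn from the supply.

ω = 2π×3415/60 = 357.6 rad/s; P_out = τω = 62.3 × 357.6 = 22278 W
P_in = P_out / η = 22278 / 0.796 = 27987 W
I_L = P_in / (√3·V_L·cosφ) = 27987 / (1.732 × 208 × 0.733) = 106 A

106 A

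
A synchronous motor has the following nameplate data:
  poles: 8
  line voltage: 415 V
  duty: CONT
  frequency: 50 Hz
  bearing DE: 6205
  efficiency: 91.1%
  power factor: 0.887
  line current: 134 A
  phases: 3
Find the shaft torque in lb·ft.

731 lb·ft

P_in = √3·V·I·cosφ = 1.732 × 415 × 134 × 0.887 = 85433 W
P_out = η·P_in = 0.911 × 85433 = 77829 W
n = n_s = 120×50/8 = 750 rpm (synchronous)
ω = 2π×750/60 = 78.54 rad/s
τ = P_out/ω = 77829/78.54 = 990.9 N·m
In lb·ft: 990.9/1.356 = 731 lb·ft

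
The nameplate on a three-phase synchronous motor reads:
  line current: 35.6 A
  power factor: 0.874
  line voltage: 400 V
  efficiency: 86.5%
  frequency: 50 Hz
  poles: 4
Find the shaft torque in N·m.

119 N·m

P_in = √3·V·I·cosφ = 1.732 × 400 × 35.6 × 0.874 = 21556 W
P_out = η·P_in = 0.865 × 21556 = 18646 W
n = n_s = 120×50/4 = 1500 rpm (synchronous)
ω = 2π×1500/60 = 157.1 rad/s
τ = P_out/ω = 18646/157.1 = 119 N·m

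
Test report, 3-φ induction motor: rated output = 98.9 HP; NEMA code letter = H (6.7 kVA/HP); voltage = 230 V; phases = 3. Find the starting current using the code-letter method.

S_LR = 6.7 × 98.9 = 662.63 kVA
I_LR = S_LR/(√3·V_L) = 662630/(1.732×230) = 1660 A

1660 A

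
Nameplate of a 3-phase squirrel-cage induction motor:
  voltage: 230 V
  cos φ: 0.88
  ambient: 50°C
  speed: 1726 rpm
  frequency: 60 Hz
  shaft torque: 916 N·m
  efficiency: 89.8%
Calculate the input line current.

ω = 2π×1726/60 = 180.7 rad/s; P_out = τω = 916 × 180.7 = 165521 W
P_in = P_out / η = 165521 / 0.898 = 184322 W
I_L = P_in / (√3·V_L·cosφ) = 184322 / (1.732 × 230 × 0.88) = 526 A

526 A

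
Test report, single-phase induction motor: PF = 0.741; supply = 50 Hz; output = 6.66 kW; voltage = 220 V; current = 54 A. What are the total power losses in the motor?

P_in = V·I·cosφ = 220×54×0.741 = 8803 W
P_out = 6660 W
Losses = P_in − P_out = 8803 − 6660 = 2143 W

2.14 kW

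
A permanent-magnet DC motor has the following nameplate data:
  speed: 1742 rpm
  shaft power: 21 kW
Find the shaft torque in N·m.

ω = 2π × 1742/60 = 182.4 rad/s
τ = P/ω = 21000/182.4 = 115 N·m

115 N·m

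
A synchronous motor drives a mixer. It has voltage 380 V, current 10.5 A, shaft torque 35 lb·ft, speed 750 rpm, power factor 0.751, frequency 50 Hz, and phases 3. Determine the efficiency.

τ = 35 lb·ft × 1.356 = 47.46 N·m
ω = 2π × 750/60 = 78.54 rad/s; P_out = τω = 47.46 × 78.54 = 3728 W
P_in = √3·V_L·I_L·cosφ = 1.732 × 380 × 10.5 × 0.751 = 5190 W
η = P_out / P_in = 3728 / 5190 = 0.718 = 71.8%

71.8 %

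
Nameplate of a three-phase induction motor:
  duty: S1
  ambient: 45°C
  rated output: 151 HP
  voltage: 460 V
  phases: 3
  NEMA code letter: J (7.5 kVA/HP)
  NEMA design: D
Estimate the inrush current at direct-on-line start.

1420 A

S_LR = 7.5 × 151 = 1132.5 kVA
I_LR = S_LR/(√3·V_L) = 1132500/(1.732×460) = 1420 A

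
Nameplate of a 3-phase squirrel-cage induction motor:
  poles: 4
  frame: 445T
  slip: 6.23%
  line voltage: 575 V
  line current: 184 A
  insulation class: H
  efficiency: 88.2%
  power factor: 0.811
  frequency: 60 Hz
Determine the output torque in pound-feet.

547 lb·ft

P_in = √3·V·I·cosφ = 1.732 × 575 × 184 × 0.811 = 148612 W
P_out = η·P_in = 0.882 × 148612 = 131076 W
n_s = 120×60/4 = 1800 rpm; n = 1800×(1−0.0623) = 1688 rpm
ω = 2π×1688/60 = 176.8 rad/s
τ = P_out/ω = 131076/176.8 = 741.4 N·m
In lb·ft: 741.4/1.356 = 547 lb·ft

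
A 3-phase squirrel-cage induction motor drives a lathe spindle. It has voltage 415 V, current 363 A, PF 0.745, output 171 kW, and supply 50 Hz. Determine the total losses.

23400 W

P_in = √3·V·I·cosφ = 1.732×415×363×0.745 = 194383 W
P_out = 171000 W
Losses = P_in − P_out = 194383 − 171000 = 23383 W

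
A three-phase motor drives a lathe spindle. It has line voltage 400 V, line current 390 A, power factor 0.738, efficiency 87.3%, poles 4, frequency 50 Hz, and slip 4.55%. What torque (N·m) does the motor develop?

P_in = √3·V·I·cosφ = 1.732 × 400 × 390 × 0.738 = 199402 W
P_out = η·P_in = 0.873 × 199402 = 174078 W
n_s = 120×50/4 = 1500 rpm; n = 1500×(1−0.0455) = 1432 rpm
ω = 2π×1432/60 = 150 rad/s
τ = P_out/ω = 174078/150 = 1160 N·m

1160 N·m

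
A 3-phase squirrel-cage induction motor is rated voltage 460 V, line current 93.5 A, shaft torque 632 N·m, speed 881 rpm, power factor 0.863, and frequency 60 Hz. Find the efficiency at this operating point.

ω = 2π × 881/60 = 92.26 rad/s; P_out = τω = 632 × 92.26 = 58308 W
P_in = √3·V_L·I_L·cosφ = 1.732 × 460 × 93.5 × 0.863 = 64288 W
η = P_out / P_in = 58308 / 64288 = 0.907 = 90.7%

90.7 %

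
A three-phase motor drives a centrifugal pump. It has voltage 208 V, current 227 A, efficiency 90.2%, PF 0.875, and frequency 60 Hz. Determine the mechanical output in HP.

P_in = √3·V·I·cosφ = 1.732 × 208 × 227 × 0.875 = 71556 W
P_out = η·P_in = 0.902 × 71556 = 64544 W
= 64544/746 = 86.5 HP

86.5 HP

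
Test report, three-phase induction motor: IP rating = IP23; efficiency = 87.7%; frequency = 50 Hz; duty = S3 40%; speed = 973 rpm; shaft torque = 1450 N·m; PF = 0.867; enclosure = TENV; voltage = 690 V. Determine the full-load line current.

163 A

ω = 2π×973/60 = 101.9 rad/s; P_out = τω = 1450 × 101.9 = 147755 W
P_in = P_out / η = 147755 / 0.877 = 168478 W
I_L = P_in / (√3·V_L·cosφ) = 168478 / (1.732 × 690 × 0.867) = 163 A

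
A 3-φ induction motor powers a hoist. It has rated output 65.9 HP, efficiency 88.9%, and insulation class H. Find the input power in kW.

55.3 kW

P_out = 65.9 × 746 = 49161 W
P_in = P_out/η = 49161/0.889 = 55299 W = 55.3 kW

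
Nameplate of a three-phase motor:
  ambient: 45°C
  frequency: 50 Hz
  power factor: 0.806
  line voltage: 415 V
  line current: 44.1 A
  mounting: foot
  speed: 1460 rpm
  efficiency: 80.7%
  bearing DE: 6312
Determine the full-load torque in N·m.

135 N·m

P_in = √3·V·I·cosφ = 1.732 × 415 × 44.1 × 0.806 = 25549 W
P_out = η·P_in = 0.807 × 25549 = 20618 W
n = 1460 rpm
ω = 2π×1460/60 = 152.9 rad/s
τ = P_out/ω = 20618/152.9 = 135 N·m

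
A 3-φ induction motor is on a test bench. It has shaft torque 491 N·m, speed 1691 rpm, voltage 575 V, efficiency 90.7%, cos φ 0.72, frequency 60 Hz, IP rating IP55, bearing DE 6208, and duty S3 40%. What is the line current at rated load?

134 A

ω = 2π×1691/60 = 177.1 rad/s; P_out = τω = 491 × 177.1 = 86956 W
P_in = P_out / η = 86956 / 0.907 = 95872 W
I_L = P_in / (√3·V_L·cosφ) = 95872 / (1.732 × 575 × 0.72) = 134 A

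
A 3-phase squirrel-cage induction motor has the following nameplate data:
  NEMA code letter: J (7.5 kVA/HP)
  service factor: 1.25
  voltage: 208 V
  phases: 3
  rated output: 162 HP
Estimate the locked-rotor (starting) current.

S_LR = 7.5 × 162 = 1215 kVA
I_LR = S_LR/(√3·V_L) = 1215000/(1.732×208) = 3370 A

3370 A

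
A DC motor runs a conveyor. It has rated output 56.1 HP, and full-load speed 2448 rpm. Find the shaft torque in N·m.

163 N·m

P_out = 56.1 × 746 = 41851 W
ω = 2π × 2448/60 = 256.4 rad/s
τ = P_out/ω = 41851/256.4 = 163 N·m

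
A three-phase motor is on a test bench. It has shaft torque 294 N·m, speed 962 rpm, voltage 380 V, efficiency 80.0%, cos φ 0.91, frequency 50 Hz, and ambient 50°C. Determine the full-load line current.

61.8 A

ω = 2π×962/60 = 100.7 rad/s; P_out = τω = 294 × 100.7 = 29606 W
P_in = P_out / η = 29606 / 0.800 = 37008 W
I_L = P_in / (√3·V_L·cosφ) = 37008 / (1.732 × 380 × 0.91) = 61.8 A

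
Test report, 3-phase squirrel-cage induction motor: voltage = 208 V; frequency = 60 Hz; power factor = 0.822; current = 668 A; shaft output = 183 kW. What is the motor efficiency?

92.5 %

P_out = 183 kW = 183000 W
P_in = √3·V_L·I_L·cosφ = 1.732 × 208 × 668 × 0.822 = 197815 W
η = P_out / P_in = 183000 / 197815 = 0.925 = 92.5%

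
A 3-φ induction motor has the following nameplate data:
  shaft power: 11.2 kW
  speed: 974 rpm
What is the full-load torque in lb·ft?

ω = 2π × 974/60 = 102 rad/s
τ = P/ω = 11200/102 = 109.8 N·m
In lb·ft: 109.8/1.356 = 81 lb·ft

81 lb·ft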